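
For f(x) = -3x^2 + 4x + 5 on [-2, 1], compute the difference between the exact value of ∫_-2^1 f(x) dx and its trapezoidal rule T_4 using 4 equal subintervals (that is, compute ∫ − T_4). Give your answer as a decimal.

Exact integral: ∫_-2^1 f(x) dx = 0.
T_4 = -0.84375.
Error = 0 − (-0.84375) = 0.84375.

0.84375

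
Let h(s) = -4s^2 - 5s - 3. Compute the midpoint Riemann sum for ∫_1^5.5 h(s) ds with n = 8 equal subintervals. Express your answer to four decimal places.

Δs = (5.5 − 1)/8 = 0.5625.
Midpoints: 1.28125, 1.84375, 2.40625, 2.96875, 3.53125, 4.09375, 4.65625, 5.21875.
h(1.28125) = -15.97265625, h(1.84375) = -25.81640625, h(2.40625) = -38.19140625, h(2.96875) = -53.09765625, h(3.53125) = -70.53515625, h(4.09375) = -90.50390625, h(4.65625) = -113.00390625, h(5.21875) = -138.03515625.
Sum = Δs · [h(1.28125) + h(1.84375) + h(2.40625) + ...].
Sum ≈ -306.6504.

-306.6504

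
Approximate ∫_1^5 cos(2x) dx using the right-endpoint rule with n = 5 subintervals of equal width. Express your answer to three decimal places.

-0.734

Δx = (5 − 1)/5 = 0.8.
Right endpoints: 1.8, 2.6, 3.4, 4.2, 5.
f(1.8) ≈ -0.897, f(2.6) ≈ 0.469, f(3.4) ≈ 0.869, f(4.2) ≈ -0.519, f(5) ≈ -0.839.
Sum = Δx · [f(1.8) + f(2.6) + f(3.4) + f(4.2) + f(5)].
Sum ≈ -0.734.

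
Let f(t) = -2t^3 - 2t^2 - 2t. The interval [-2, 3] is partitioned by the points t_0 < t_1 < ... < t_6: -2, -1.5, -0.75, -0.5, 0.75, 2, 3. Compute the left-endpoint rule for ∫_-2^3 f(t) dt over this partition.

-21.15625

Subinterval widths: 0.5, 0.75, 0.25, 1.25, 1.25, 1.
Left endpoints: -2, -1.5, -0.75, -0.5, 0.75, 2.
f(-2) = 12, f(-1.5) = 5.25, f(-0.75) = 1.21875, f(-0.5) = 0.75, f(0.75) = -3.46875, f(2) = -28.
Sum = Σ Δt_i · f(t_i).
Sum = -21.15625.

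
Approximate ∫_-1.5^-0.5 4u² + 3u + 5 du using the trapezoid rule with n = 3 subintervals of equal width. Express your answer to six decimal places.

6.407407

Δu = (-0.5 − (-1.5))/3 = 1/3.
f(-1.5) = 9.5, f(-7/6) = 125/18, f(-5/6) = 95/18, f(-0.5) = 4.5.
T_3 = (Δu/2)·[f(u_0) + 2f(u_1) + 2f(u_2) + f(u_3)].
Sum ≈ 6.407407.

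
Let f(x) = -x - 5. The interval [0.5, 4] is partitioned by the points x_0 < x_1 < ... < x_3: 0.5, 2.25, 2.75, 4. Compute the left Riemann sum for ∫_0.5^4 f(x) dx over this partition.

-22.9375

Subinterval widths: 1.75, 0.5, 1.25.
Left endpoints: 0.5, 2.25, 2.75.
f(0.5) = -5.5, f(2.25) = -7.25, f(2.75) = -7.75.
Sum = Σ Δx_i · f(x_i).
Sum = -22.9375.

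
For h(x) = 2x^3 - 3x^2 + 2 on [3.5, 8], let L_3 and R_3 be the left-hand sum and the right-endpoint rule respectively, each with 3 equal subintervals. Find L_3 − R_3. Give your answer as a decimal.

-1174.5

L_3 = 978.75.
R_3 = 2153.25.
L_3 − R_3 = -1174.5.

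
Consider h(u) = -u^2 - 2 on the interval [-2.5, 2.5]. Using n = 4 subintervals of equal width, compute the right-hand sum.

Δu = (2.5 − (-2.5))/4 = 1.25.
Right endpoints: -1.25, 0, 1.25, 2.5.
h(-1.25) = -3.5625, h(0) = -2, h(1.25) = -3.5625, h(2.5) = -8.25.
Sum = Δu · [h(-1.25) + h(0) + h(1.25) + h(2.5)].
Sum = -21.71875.

-21.71875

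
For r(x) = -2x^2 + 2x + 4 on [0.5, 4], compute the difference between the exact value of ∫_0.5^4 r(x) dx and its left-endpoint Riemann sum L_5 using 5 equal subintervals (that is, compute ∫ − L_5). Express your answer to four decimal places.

-8.0033

Exact integral: ∫_0.5^4 r(x) dx ≈ -12.833333.
L_5 = -4.83.
Error ≈ -12.833333 − (-4.83) ≈ -8.0033.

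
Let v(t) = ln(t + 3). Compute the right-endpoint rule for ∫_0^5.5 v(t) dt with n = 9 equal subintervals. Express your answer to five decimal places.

Δt = (5.5 − 0)/9 = 11/18.
Right endpoints: 11/18, 11/9, 11/6, 22/9, 55/18, 11/3, 77/18, 44/9, 5.5.
v(11/18) ≈ 1.28402, v(11/9) ≈ 1.44036, v(11/6) ≈ 1.57554, v(22/9) ≈ 1.69460, v(55/18) ≈ 1.80098, v(11/3) ≈ 1.89712, v(77/18) ≈ 1.98483, v(44/9) ≈ 2.06546, v(5.5) ≈ 2.14007.
Sum = Δt · [v(11/18) + v(11/9) + v(11/6) + ...].
Sum ≈ 9.70625.

9.70625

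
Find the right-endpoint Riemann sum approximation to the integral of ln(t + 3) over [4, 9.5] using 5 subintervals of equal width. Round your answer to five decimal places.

Δt = (9.5 − 4)/5 = 1.1.
Right endpoints: 5.1, 6.2, 7.3, 8.4, 9.5.
f(5.1) ≈ 2.09186, f(6.2) ≈ 2.21920, f(7.3) ≈ 2.33214, f(8.4) ≈ 2.43361, f(9.5) ≈ 2.52573.
Sum = Δt · [f(5.1) + f(6.2) + f(7.3) + f(8.4) + f(9.5)].
Sum ≈ 12.76281.

12.76281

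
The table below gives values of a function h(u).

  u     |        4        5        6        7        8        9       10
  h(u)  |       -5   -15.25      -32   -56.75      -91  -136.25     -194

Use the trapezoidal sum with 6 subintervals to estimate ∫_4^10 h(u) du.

-430.75

Δu = 1.
T_6 = (1/2)·[(-5) + 2·(-15.25) + 2·(-32) + 2·(-56.75) + 2·(-91) + 2·(-136.25) + (-194)] = -430.75.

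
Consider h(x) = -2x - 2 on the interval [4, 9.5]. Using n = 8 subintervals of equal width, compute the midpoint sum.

-85.25

Δx = (9.5 − 4)/8 = 0.6875.
Midpoints: 4.34375, 5.03125, 5.71875, 6.40625, 7.09375, 7.78125, 8.46875, 9.15625.
h(4.34375) = -10.6875, h(5.03125) = -12.0625, h(5.71875) = -13.4375, h(6.40625) = -14.8125, h(7.09375) = -16.1875, h(7.78125) = -17.5625, h(8.46875) = -18.9375, h(9.15625) = -20.3125.
Sum = Δx · [h(4.34375) + h(5.03125) + h(5.71875) + ...].
Sum = -85.25.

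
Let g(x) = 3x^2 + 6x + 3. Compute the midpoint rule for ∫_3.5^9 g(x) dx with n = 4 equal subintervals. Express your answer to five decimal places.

906.27539

Δx = (9 − 3.5)/4 = 1.375.
Midpoints: 4.1875, 5.5625, 6.9375, 8.3125.
g(4.1875) = 80.73046875, g(5.5625) = 129.19921875, g(6.9375) = 189.01171875, g(8.3125) = 260.16796875.
Sum = Δx · [g(4.1875) + g(5.5625) + g(6.9375) + g(8.3125)].
Sum ≈ 906.27539.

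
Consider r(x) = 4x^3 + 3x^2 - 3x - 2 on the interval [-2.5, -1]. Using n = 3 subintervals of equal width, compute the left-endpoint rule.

-29.25

Δx = (-1 − (-2.5))/3 = 0.5.
Left endpoints: -2.5, -2, -1.5.
r(-2.5) = -38.25, r(-2) = -16, r(-1.5) = -4.25.
Sum = Δx · [r(-2.5) + r(-2) + r(-1.5)].
Sum = -29.25.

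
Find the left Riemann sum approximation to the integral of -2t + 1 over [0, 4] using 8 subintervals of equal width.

-10

Δt = (4 − 0)/8 = 0.5.
Left endpoints: 0, 0.5, 1, 1.5, 2, 2.5, 3, 3.5.
f(0) = 1, f(0.5) = 0, f(1) = -1, f(1.5) = -2, f(2) = -3, f(2.5) = -4, f(3) = -5, f(3.5) = -6.
Sum = Δt · [f(0) + f(0.5) + f(1) + ...].
Sum = -10.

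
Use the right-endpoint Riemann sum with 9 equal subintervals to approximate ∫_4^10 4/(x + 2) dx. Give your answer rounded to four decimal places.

2.6646

Δx = (10 − 4)/9 = 2/3.
Right endpoints: 14/3, 16/3, 6, 20/3, 22/3, 8, 26/3, 28/3, 10.
f(14/3) = 0.6, f(16/3) = 6/11, f(6) = 0.5, f(20/3) = 6/13, f(22/3) = 3/7, f(8) = 0.4, f(26/3) = 0.375, f(28/3) = 6/17, f(10) = 1/3.
Sum = Δx · [f(14/3) + f(16/3) + f(6) + ...].
Sum ≈ 2.6646.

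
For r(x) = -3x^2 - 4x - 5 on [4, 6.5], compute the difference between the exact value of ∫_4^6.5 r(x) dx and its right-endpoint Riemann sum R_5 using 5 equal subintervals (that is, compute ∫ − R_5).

22.5

Exact integral: ∫_4^6.5 r(x) dx = -275.625.
R_5 = -298.125.
Error = -275.625 − (-298.125) = 22.5.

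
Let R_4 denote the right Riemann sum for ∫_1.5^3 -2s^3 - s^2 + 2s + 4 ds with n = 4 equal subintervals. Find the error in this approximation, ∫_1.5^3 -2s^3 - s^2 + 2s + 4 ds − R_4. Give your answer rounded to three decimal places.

10.072

Exact integral: ∫_1.5^3 f(s) ds = -33.09375.
R_4 ≈ -43.16602.
Error ≈ -33.09375 − (-43.16602) ≈ 10.072.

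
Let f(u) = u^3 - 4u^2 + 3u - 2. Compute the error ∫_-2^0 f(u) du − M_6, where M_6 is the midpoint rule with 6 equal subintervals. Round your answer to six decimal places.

Exact integral: ∫_-2^0 f(u) du ≈ -24.66666667.
M_6 ≈ -24.53703704.
Error ≈ -24.66666667 − (-24.53703704) ≈ -0.129630.

-0.129630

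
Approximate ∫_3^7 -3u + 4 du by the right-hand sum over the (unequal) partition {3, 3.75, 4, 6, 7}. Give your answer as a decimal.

-52.4375

Subinterval widths: 0.75, 0.25, 2, 1.
Right endpoints: 3.75, 4, 6, 7.
f(3.75) = -7.25, f(4) = -8, f(6) = -14, f(7) = -17.
Sum = Σ Δu_i · f(u_i).
Sum = -52.4375.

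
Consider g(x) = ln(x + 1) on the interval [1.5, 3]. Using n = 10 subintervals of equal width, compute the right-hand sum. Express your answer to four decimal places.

1.7894

Δx = (3 − 1.5)/10 = 0.15.
Right endpoints: 1.65, 1.8, 1.95, 2.1, 2.25, 2.4, 2.55, 2.7, 2.85, 3.
g(1.65) ≈ 0.9746, g(1.8) ≈ 1.0296, g(1.95) ≈ 1.0818, g(2.1) ≈ 1.1314, g(2.25) ≈ 1.1787, g(2.4) ≈ 1.2238, g(2.55) ≈ 1.2669, g(2.7) ≈ 1.3083, g(2.85) ≈ 1.3481, g(3) ≈ 1.3863.
Sum = Δx · [g(1.65) + g(1.8) + g(1.95) + ...].
Sum ≈ 1.7894.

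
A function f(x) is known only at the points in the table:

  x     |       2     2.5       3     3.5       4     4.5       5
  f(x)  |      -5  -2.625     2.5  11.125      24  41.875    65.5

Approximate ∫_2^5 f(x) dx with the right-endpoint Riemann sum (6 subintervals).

71.1875

Δx = 0.5.
Sum = 0.5·[(-2.625) + 2.5 + 11.125 + 24 + 41.875 + 65.5] = 71.1875.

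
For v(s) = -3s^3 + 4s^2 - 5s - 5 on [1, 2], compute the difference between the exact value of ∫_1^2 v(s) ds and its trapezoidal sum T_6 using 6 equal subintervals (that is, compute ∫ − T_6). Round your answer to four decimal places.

Exact integral: ∫_1^2 v(s) ds ≈ -14.416667.
T_6 ≈ -14.460648.
Error ≈ -14.416667 − (-14.460648) ≈ 0.0440.

0.0440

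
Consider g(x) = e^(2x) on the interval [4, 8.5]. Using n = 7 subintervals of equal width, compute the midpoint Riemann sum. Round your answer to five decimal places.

11282647.96235

Δx = (8.5 − 4)/7 = 9/14.
Midpoints: 121/28, 139/28, 157/28, 6.25, 193/28, 211/28, 229/28.
g(121/28) ≈ 5669.50529, g(139/28) ≈ 20508.02247, g(157/28) ≈ 74182.66038, g(6.25) ≈ 268337.28652, g(193/28) ≈ 970643.26037, g(211/28) ≈ 3511060.09577, g(229/28) ≈ 12700384.88840.
Sum = Δx · [g(121/28) + g(139/28) + g(157/28) + ...].
Sum ≈ 11282647.96235.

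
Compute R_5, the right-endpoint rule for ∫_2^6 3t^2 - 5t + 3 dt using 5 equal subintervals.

Δt = (6 − 2)/5 = 0.8.
Right endpoints: 2.8, 3.6, 4.4, 5.2, 6.
f(2.8) = 12.52, f(3.6) = 23.88, f(4.4) = 39.08, f(5.2) = 58.12, f(6) = 81.
Sum = Δt · [f(2.8) + f(3.6) + f(4.4) + f(5.2) + f(6)].
Sum = 171.68.

171.68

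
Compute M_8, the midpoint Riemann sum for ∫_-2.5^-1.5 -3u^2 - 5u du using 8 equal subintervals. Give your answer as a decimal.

-2.24609375

Δu = (-1.5 − (-2.5))/8 = 0.125.
Midpoints: -2.4375, -2.3125, -2.1875, -2.0625, -1.9375, -1.8125, -1.6875, -1.5625.
f(-2.4375) = -5.63671875, f(-2.3125) = -4.48046875, f(-2.1875) = -3.41796875, f(-2.0625) = -2.44921875, f(-1.9375) = -1.57421875, f(-1.8125) = -0.79296875, f(-1.6875) = -0.10546875, f(-1.5625) = 0.48828125.
Sum = Δu · [f(-2.4375) + f(-2.3125) + f(-2.1875) + ...].
Sum = -2.24609375.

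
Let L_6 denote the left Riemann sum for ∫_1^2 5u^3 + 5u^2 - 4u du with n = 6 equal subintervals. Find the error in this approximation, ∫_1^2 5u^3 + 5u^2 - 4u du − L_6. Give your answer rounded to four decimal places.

3.7060

Exact integral: ∫_1^2 f(u) du ≈ 24.416667.
L_6 ≈ 20.710648.
Error ≈ 24.416667 − 20.710648 ≈ 3.7060.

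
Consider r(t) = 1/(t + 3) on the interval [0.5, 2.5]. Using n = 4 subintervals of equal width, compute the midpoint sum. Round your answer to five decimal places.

0.45148

Δt = (2.5 − 0.5)/4 = 0.5.
Midpoints: 0.75, 1.25, 1.75, 2.25.
r(0.75) = 4/15, r(1.25) = 4/17, r(1.75) = 4/19, r(2.25) = 4/21.
Sum = Δt · [r(0.75) + r(1.25) + r(1.75) + r(2.25)].
Sum ≈ 0.45148.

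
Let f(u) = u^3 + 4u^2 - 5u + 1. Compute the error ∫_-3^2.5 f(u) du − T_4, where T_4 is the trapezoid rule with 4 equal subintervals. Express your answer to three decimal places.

Exact integral: ∫_-3^2.5 f(u) du ≈ 58.72396.
T_4 ≈ 64.35645.
Error ≈ 58.72396 − 64.35645 ≈ -5.632.

-5.632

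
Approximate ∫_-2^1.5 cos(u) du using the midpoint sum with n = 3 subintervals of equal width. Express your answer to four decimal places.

2.0194

Δu = (1.5 − (-2))/3 = 7/6.
Midpoints: -17/12, -0.25, 11/12.
f(-17/12) ≈ 0.1535, f(-0.25) ≈ 0.9689, f(11/12) ≈ 0.6085.
Sum = Δu · [f(-17/12) + f(-0.25) + f(11/12)].
Sum ≈ 2.0194.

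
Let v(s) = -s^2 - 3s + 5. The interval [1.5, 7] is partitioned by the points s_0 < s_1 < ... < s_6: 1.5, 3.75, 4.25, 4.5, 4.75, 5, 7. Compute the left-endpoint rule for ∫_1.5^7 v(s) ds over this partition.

Subinterval widths: 2.25, 0.5, 0.25, 0.25, 0.25, 2.
Left endpoints: 1.5, 3.75, 4.25, 4.5, 4.75, 5.
v(1.5) = -1.75, v(3.75) = -20.3125, v(4.25) = -25.8125, v(4.5) = -28.75, v(4.75) = -31.8125, v(5) = -35.
Sum = Σ Δs_i · v(s_i).
Sum = -105.6875.

-105.6875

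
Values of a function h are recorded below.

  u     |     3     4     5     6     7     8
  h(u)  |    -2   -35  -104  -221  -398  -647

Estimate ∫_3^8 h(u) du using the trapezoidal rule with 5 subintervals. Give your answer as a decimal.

-1082.5

Δu = 1.
T_5 = (1/2)·[(-2) + 2·(-35) + 2·(-104) + 2·(-221) + 2·(-398) + (-647)] = -1082.5.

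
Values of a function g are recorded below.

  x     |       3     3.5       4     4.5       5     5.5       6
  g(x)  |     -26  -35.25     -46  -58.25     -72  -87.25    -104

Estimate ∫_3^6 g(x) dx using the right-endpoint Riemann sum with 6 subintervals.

Δx = 0.5.
Sum = 0.5·[(-35.25) + (-46) + (-58.25) + (-72) + (-87.25) + (-104)] = -201.375.

-201.375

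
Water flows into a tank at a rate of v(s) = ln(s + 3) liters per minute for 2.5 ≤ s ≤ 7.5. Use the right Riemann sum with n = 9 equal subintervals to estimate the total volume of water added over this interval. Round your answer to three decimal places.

10.491

Δs = (7.5 − 2.5)/9 = 5/9.
Right endpoints: 55/18, 65/18, 25/6, 85/18, 95/18, 35/6, 115/18, 125/18, 7.5.
v(55/18) ≈ 1.801, v(65/18) ≈ 1.889, v(25/6) ≈ 1.969, v(85/18) ≈ 2.044, v(95/18) ≈ 2.114, v(35/6) ≈ 2.179, v(115/18) ≈ 2.240, v(125/18) ≈ 2.297, v(7.5) ≈ 2.351.
Sum = Δs · [v(55/18) + v(65/18) + v(25/6) + ...].
Sum ≈ 10.491.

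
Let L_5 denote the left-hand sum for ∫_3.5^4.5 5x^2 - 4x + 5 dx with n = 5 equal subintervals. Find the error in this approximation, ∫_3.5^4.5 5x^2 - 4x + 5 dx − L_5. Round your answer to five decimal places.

Exact integral: ∫_3.5^4.5 f(x) dx ≈ 69.4166667.
L_5 = 65.85.
Error ≈ 69.4166667 − 65.85 ≈ 3.56667.

3.56667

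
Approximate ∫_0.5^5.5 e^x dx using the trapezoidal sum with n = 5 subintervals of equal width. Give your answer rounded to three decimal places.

Δx = (5.5 − 0.5)/5 = 1.
f(0.5) ≈ 1.649, f(1.5) ≈ 4.482, f(2.5) ≈ 12.182, f(3.5) ≈ 33.115, f(4.5) ≈ 90.017, f(5.5) ≈ 244.692.
T_5 = (Δx/2)·[f(x_0) + 2f(x_1) + ... + 2f(x_{4}) + f(x_5)].
Sum ≈ 262.967.

262.967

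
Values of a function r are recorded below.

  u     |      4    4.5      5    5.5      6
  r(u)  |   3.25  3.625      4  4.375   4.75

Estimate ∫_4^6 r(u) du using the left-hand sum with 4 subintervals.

7.625

Δu = 0.5.
Sum = 0.5·[3.25 + 3.625 + 4 + 4.375] = 7.625.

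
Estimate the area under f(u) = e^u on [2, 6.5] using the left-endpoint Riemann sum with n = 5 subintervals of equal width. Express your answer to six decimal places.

Δu = (6.5 − 2)/5 = 0.9.
Left endpoints: 2, 2.9, 3.8, 4.7, 5.6.
f(2) ≈ 7.389056, f(2.9) ≈ 18.174145, f(3.8) ≈ 44.701184, f(4.7) ≈ 109.947172, f(5.6) ≈ 270.426407.
Sum = Δu · [f(2) + f(2.9) + f(3.8) + f(4.7) + f(5.6)].
Sum ≈ 405.574169.

405.574169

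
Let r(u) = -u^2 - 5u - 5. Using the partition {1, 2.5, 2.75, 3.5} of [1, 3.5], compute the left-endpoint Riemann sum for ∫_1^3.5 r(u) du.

-42.171875

Subinterval widths: 1.5, 0.25, 0.75.
Left endpoints: 1, 2.5, 2.75.
r(1) = -11, r(2.5) = -23.75, r(2.75) = -26.3125.
Sum = Σ Δu_i · r(u_i).
Sum = -42.171875.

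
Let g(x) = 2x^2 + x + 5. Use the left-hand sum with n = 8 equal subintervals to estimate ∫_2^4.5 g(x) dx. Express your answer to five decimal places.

Δx = (4.5 − 2)/8 = 0.3125.
Left endpoints: 2, 2.3125, 2.625, 2.9375, 3.25, 3.5625, 3.875, 4.1875.
g(2) = 15, g(2.3125) = 18.0078125, g(2.625) = 21.40625, g(2.9375) = 25.1953125, g(3.25) = 29.375, g(3.5625) = 33.9453125, g(3.875) = 38.90625, g(4.1875) = 44.2578125.
Sum = Δx · [g(2) + g(2.3125) + g(2.625) + ...].
Sum ≈ 70.65430.

70.65430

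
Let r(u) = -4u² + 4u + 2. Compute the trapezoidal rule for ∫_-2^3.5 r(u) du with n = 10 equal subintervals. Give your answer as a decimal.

Δu = (3.5 − (-2))/10 = 0.55.
r(-2) = -22, r(-1.45) = -12.21, r(-0.9) = -4.84, r(-0.35) = 0.11, r(0.2) = 2.64, r(0.75) = 2.75, r(1.3) = 0.44, r(1.85) = -4.29, r(2.4) = -11.44, r(2.95) = -21.01, r(3.5) = -33.
T_10 = (Δu/2)·[r(u_0) + 2r(u_1) + ... + 2r(u_{9}) + r(u_10)].
Sum = -41.4425.

-41.4425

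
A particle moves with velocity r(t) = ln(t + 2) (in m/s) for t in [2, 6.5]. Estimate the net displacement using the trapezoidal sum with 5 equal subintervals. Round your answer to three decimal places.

Δt = (6.5 − 2)/5 = 0.9.
r(2) ≈ 1.386, r(2.9) ≈ 1.589, r(3.8) ≈ 1.758, r(4.7) ≈ 1.902, r(5.6) ≈ 2.028, r(6.5) ≈ 2.140.
T_5 = (Δt/2)·[r(t_0) + 2r(t_1) + ... + 2r(t_{4}) + r(t_5)].
Sum ≈ 8.136.

8.136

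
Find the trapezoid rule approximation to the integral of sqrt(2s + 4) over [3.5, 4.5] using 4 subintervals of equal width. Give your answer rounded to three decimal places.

Δs = (4.5 − 3.5)/4 = 0.25.
f(3.5) ≈ 3.317, f(3.75) ≈ 3.391, f(4) ≈ 3.464, f(4.25) ≈ 3.536, f(4.5) ≈ 3.606.
T_4 = (Δs/2)·[f(s_0) + 2f(s_1) + 2f(s_2) + 2f(s_3) + f(s_4)].
Sum ≈ 3.463.

3.463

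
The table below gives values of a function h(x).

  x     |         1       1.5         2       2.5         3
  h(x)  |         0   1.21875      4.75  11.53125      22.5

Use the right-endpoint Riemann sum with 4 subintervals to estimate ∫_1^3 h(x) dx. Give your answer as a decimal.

20

Δx = 0.5.
Sum = 0.5·[1.21875 + 4.75 + 11.53125 + 22.5] = 20.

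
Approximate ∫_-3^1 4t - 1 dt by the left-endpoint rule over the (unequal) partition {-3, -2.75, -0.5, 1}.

-34.75

Subinterval widths: 0.25, 2.25, 1.5.
Left endpoints: -3, -2.75, -0.5.
f(-3) = -13, f(-2.75) = -12, f(-0.5) = -3.
Sum = Σ Δt_i · f(t_i).
Sum = -34.75.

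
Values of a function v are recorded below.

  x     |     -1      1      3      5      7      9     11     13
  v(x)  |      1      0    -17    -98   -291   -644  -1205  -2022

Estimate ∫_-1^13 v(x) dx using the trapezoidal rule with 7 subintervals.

Δx = 2.
T_7 = (2/2)·[1 + 2·0 + 2·(-17) + 2·(-98) + 2·(-291) + 2·(-644) + 2·(-1205) + (-2022)] = -6531.

-6531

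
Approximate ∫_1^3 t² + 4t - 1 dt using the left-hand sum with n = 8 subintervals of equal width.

20.6875

Δt = (3 − 1)/8 = 0.25.
Left endpoints: 1, 1.25, 1.5, 1.75, 2, 2.25, 2.5, 2.75.
f(1) = 4, f(1.25) = 5.5625, f(1.5) = 7.25, f(1.75) = 9.0625, f(2) = 11, f(2.25) = 13.0625, f(2.5) = 15.25, f(2.75) = 17.5625.
Sum = Δt · [f(1) + f(1.25) + f(1.5) + ...].
Sum = 20.6875.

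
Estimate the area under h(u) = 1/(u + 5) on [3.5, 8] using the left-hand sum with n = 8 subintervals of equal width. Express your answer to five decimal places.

Δu = (8 − 3.5)/8 = 0.5625.
Left endpoints: 3.5, 4.0625, 4.625, 5.1875, 5.75, 6.3125, 6.875, 7.4375.
h(3.5) = 2/17, h(4.0625) = 16/145, h(4.625) = 8/77, h(5.1875) = 16/163, h(5.75) = 4/43, h(6.3125) = 16/181, h(6.875) = 8/95, h(7.4375) = 16/199.
Sum = Δu · [h(3.5) + h(4.0625) + h(4.625) + ...].
Sum ≈ 0.43655.

0.43655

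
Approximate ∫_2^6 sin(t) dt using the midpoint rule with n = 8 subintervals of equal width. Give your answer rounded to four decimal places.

Δt = (6 − 2)/8 = 0.5.
Midpoints: 2.25, 2.75, 3.25, 3.75, 4.25, 4.75, 5.25, 5.75.
f(2.25) ≈ 0.7781, f(2.75) ≈ 0.3817, f(3.25) ≈ -0.1082, f(3.75) ≈ -0.5716, f(4.25) ≈ -0.8950, f(4.75) ≈ -0.9993, f(5.25) ≈ -0.8589, f(5.75) ≈ -0.5083.
Sum = Δt · [f(2.25) + f(2.75) + f(3.25) + ...].
Sum ≈ -1.3908.

-1.3908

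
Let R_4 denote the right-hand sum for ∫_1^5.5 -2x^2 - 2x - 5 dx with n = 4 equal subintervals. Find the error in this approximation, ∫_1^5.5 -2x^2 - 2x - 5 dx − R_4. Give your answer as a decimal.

Exact integral: ∫_1^5.5 f(x) dx = -162.
R_4 = -201.8671875.
Error = -162 − (-201.8671875) = 39.8671875.

39.8671875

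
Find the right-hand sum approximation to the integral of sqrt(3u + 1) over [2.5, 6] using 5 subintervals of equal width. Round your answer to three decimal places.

13.395

Δu = (6 − 2.5)/5 = 0.7.
Right endpoints: 3.2, 3.9, 4.6, 5.3, 6.
f(3.2) ≈ 3.256, f(3.9) ≈ 3.564, f(4.6) ≈ 3.847, f(5.3) ≈ 4.111, f(6) ≈ 4.359.
Sum = Δu · [f(3.2) + f(3.9) + f(4.6) + f(5.3) + f(6)].
Sum ≈ 13.395.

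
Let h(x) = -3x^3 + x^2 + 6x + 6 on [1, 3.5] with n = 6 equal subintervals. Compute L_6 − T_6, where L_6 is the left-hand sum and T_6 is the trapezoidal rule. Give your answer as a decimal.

20.703125

L_6 ≈ -29.777922.
T_6 ≈ -50.481047.
L_6 − T_6 = 20.703125.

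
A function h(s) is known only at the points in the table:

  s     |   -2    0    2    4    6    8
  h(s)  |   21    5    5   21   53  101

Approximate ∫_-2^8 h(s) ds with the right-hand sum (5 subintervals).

370

Δs = 2.
Sum = 2·[5 + 5 + 21 + 53 + 101] = 370.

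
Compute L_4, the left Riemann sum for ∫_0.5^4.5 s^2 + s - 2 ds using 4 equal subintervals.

21

Δs = (4.5 − 0.5)/4 = 1.
Left endpoints: 0.5, 1.5, 2.5, 3.5.
f(0.5) = -1.25, f(1.5) = 1.75, f(2.5) = 6.75, f(3.5) = 13.75.
Sum = Δs · [f(0.5) + f(1.5) + f(2.5) + f(3.5)].
Sum = 21.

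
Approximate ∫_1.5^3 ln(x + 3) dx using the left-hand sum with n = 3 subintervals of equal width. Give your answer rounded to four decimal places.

2.4091

Δx = (3 − 1.5)/3 = 0.5.
Left endpoints: 1.5, 2, 2.5.
f(1.5) ≈ 1.5041, f(2) ≈ 1.6094, f(2.5) ≈ 1.7047.
Sum = Δx · [f(1.5) + f(2) + f(2.5)].
Sum ≈ 2.4091.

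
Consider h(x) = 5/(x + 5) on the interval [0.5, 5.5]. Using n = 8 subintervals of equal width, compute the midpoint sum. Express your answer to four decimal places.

Δx = (5.5 − 0.5)/8 = 0.625.
Midpoints: 0.8125, 1.4375, 2.0625, 2.6875, 3.3125, 3.9375, 4.5625, 5.1875.
h(0.8125) = 80/93, h(1.4375) = 80/103, h(2.0625) = 80/113, h(2.6875) = 80/123, h(3.3125) = 80/133, h(3.9375) = 80/143, h(4.5625) = 80/153, h(5.1875) = 80/163.
Sum = Δx · [h(0.8125) + h(1.4375) + h(2.0625) + ...].
Sum ≈ 3.2312.

3.2312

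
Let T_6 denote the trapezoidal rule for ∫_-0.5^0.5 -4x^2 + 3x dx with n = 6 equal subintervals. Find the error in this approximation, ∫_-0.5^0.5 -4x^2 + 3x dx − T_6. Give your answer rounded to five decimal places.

0.01852

Exact integral: ∫_-0.5^0.5 f(x) dx ≈ -0.3333333.
T_6 ≈ -0.3518519.
Error ≈ -0.3333333 − (-0.3518519) ≈ 0.01852.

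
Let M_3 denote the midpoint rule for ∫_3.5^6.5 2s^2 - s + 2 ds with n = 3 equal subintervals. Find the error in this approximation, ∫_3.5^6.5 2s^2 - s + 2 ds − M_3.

0.5

Exact integral: ∫_3.5^6.5 f(s) ds = 145.5.
M_3 = 145.
Error = 145.5 − 145 = 0.5.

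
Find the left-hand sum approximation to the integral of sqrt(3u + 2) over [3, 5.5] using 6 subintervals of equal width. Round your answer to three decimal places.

9.369

Δu = (5.5 − 3)/6 = 5/12.
Left endpoints: 3, 41/12, 23/6, 4.25, 14/3, 61/12.
f(3) ≈ 3.317, f(41/12) ≈ 3.500, f(23/6) ≈ 3.674, f(4.25) ≈ 3.841, f(14/3) ≈ 4.000, f(61/12) ≈ 4.153.
Sum = Δu · [f(3) + f(41/12) + f(23/6) + ...].
Sum ≈ 9.369.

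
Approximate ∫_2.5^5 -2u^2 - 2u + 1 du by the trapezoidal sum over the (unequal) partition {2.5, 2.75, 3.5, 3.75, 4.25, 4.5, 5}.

Subinterval widths: 0.25, 0.75, 0.25, 0.5, 0.25, 0.5.
f(2.5) = -16.5, f(2.75) = -19.625, f(3.5) = -30.5, f(3.75) = -34.625, f(4.25) = -43.625, f(4.5) = -48.5, f(5) = -59.
On each subinterval the trapezoid contributes (Δu_i/2)·[f(u_{i-1}) + f(u_i)].
Sum = -89.40625.

-89.40625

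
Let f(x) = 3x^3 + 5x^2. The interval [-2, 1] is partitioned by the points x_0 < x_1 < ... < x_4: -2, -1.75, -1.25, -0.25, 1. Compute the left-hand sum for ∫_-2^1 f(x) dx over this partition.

Subinterval widths: 0.25, 0.5, 1, 1.25.
Left endpoints: -2, -1.75, -1.25, -0.25.
f(-2) = -4, f(-1.75) = -0.765625, f(-1.25) = 1.953125, f(-0.25) = 0.265625.
Sum = Σ Δx_i · f(x_i).
Sum = 0.90234375.

0.90234375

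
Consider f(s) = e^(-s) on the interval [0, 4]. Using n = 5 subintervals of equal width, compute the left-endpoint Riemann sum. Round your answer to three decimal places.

1.426

Δs = (4 − 0)/5 = 0.8.
Left endpoints: 0, 0.8, 1.6, 2.4, 3.2.
f(0) ≈ 1.000, f(0.8) ≈ 0.449, f(1.6) ≈ 0.202, f(2.4) ≈ 0.091, f(3.2) ≈ 0.041.
Sum = Δs · [f(0) + f(0.8) + f(1.6) + f(2.4) + f(3.2)].
Sum ≈ 1.426.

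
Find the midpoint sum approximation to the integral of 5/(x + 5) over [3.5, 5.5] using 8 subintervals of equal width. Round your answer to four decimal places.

Δx = (5.5 − 3.5)/8 = 0.25.
Midpoints: 3.625, 3.875, 4.125, 4.375, 4.625, 4.875, 5.125, 5.375.
f(3.625) = 40/69, f(3.875) = 40/71, f(4.125) = 40/73, f(4.375) = 8/15, f(4.625) = 40/77, f(4.875) = 40/79, f(5.125) = 40/81, f(5.375) = 40/83.
Sum = Δx · [f(3.625) + f(3.875) + f(4.125) + ...].
Sum ≈ 1.0565.

1.0565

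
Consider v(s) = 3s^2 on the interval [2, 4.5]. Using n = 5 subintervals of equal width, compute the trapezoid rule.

83.4375

Δs = (4.5 − 2)/5 = 0.5.
v(2) = 12, v(2.5) = 18.75, v(3) = 27, v(3.5) = 36.75, v(4) = 48, v(4.5) = 60.75.
T_5 = (Δs/2)·[v(s_0) + 2v(s_1) + ... + 2v(s_{4}) + v(s_5)].
Sum = 83.4375.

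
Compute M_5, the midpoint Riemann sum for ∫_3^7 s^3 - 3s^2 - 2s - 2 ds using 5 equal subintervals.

213.44

Δs = (7 − 3)/5 = 0.8.
Midpoints: 3.4, 4.2, 5, 5.8, 6.6.
f(3.4) = -4.176, f(4.2) = 10.768, f(5) = 38, f(5.8) = 80.592, f(6.6) = 141.616.
Sum = Δs · [f(3.4) + f(4.2) + f(5) + f(5.8) + f(6.6)].
Sum = 213.44.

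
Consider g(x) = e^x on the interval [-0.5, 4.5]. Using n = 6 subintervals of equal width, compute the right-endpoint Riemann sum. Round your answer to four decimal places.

Δx = (4.5 − (-0.5))/6 = 5/6.
Right endpoints: 1/3, 7/6, 2, 17/6, 11/3, 4.5.
g(1/3) ≈ 1.3956, g(7/6) ≈ 3.2113, g(2) ≈ 7.3891, g(17/6) ≈ 17.0020, g(11/3) ≈ 39.1213, g(4.5) ≈ 90.0171.
Sum = Δx · [g(1/3) + g(7/6) + g(2) + ...].
Sum ≈ 131.7803.

131.7803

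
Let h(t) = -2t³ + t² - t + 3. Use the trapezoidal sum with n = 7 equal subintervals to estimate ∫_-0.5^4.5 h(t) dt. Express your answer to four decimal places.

-174.2602

Δt = (4.5 − (-0.5))/7 = 5/7.
h(-0.5) = 4, h(3/14) = 1929/686, h(13/14) = 457/343, h(23/14) = -3301/686, h(33/14) = -6858/343, h(43/14) = -33331/686, h(53/14) = -32573/343, h(4.5) = -163.5.
T_7 = (Δt/2)·[h(t_0) + 2h(t_1) + ... + 2h(t_{6}) + h(t_7)].
Sum ≈ -174.2602.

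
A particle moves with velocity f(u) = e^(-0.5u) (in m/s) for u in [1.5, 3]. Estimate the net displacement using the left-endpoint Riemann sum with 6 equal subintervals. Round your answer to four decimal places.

Δu = (3 − 1.5)/6 = 0.25.
Left endpoints: 1.5, 1.75, 2, 2.25, 2.5, 2.75.
f(1.5) ≈ 0.4724, f(1.75) ≈ 0.4169, f(2) ≈ 0.3679, f(2.25) ≈ 0.3247, f(2.5) ≈ 0.2865, f(2.75) ≈ 0.2528.
Sum = Δu · [f(1.5) + f(1.75) + f(2) + ...].
Sum ≈ 0.5303.

0.5303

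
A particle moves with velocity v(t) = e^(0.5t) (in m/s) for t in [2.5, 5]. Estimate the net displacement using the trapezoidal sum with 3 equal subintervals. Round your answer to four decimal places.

Δt = (5 − 2.5)/3 = 5/6.
v(2.5) ≈ 3.4903, v(10/3) ≈ 5.2945, v(25/6) ≈ 8.0312, v(5) ≈ 12.1825.
T_3 = (Δt/2)·[v(t_0) + 2v(t_1) + 2v(t_2) + v(t_3)].
Sum ≈ 17.6351.

17.6351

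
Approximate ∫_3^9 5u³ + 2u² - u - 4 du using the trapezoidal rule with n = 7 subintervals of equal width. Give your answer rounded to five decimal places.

Δu = (9 − 3)/7 = 6/7.
f(3) = 146, f(27/7) = 105926/343, f(33/7) = 191942/343, f(39/7) = 314606/343, f(45/7) = 480398/343, f(51/7) = 695798/343, f(57/7) = 967286/343, f(9) = 3794.
T_7 = (Δu/2)·[f(u_0) + 2f(u_1) + ... + 2f(u_{6}) + f(u_7)].
Sum ≈ 8575.59184.

8575.59184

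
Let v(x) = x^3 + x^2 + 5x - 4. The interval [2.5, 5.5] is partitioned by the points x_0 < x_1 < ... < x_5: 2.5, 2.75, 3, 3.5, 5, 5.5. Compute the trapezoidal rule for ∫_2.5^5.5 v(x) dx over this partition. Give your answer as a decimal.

325.60546875

Subinterval widths: 0.25, 0.25, 0.5, 1.5, 0.5.
v(2.5) = 30.375, v(2.75) = 38.109375, v(3) = 47, v(3.5) = 68.625, v(5) = 171, v(5.5) = 220.125.
On each subinterval the trapezoid contributes (Δx_i/2)·[v(x_{i-1}) + v(x_i)].
Sum = 325.60546875.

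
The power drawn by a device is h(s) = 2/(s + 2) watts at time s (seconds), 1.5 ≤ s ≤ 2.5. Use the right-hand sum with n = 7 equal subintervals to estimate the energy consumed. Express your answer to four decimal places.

Δs = (2.5 − 1.5)/7 = 1/7.
Right endpoints: 23/14, 25/14, 27/14, 29/14, 31/14, 33/14, 2.5.
h(23/14) = 28/51, h(25/14) = 28/53, h(27/14) = 28/55, h(29/14) = 28/57, h(31/14) = 28/59, h(33/14) = 28/61, h(2.5) = 4/9.
Sum = Δs · [h(23/14) + h(25/14) + h(27/14) + ...].
Sum ≈ 0.4937.

0.4937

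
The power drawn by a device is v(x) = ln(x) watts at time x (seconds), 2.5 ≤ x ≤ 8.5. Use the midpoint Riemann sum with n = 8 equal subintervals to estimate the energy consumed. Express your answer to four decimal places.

Δx = (8.5 − 2.5)/8 = 0.75.
Midpoints: 2.875, 3.625, 4.375, 5.125, 5.875, 6.625, 7.375, 8.125.
v(2.875) ≈ 1.0561, v(3.625) ≈ 1.2879, v(4.375) ≈ 1.4759, v(5.125) ≈ 1.6341, v(5.875) ≈ 1.7707, v(6.625) ≈ 1.8909, v(7.375) ≈ 1.9981, v(8.125) ≈ 2.0949.
Sum = Δx · [v(2.875) + v(3.625) + v(4.375) + ...].
Sum ≈ 9.9064.

9.9064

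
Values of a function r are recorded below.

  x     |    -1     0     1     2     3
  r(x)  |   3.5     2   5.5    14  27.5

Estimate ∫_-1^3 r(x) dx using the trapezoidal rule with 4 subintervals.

Δx = 1.
T_4 = (1/2)·[3.5 + 2·2 + 2·5.5 + 2·14 + 27.5] = 37.

37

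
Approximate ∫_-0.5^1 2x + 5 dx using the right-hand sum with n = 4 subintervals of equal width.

Δx = (1 − (-0.5))/4 = 0.375.
Right endpoints: -0.125, 0.25, 0.625, 1.
f(-0.125) = 4.75, f(0.25) = 5.5, f(0.625) = 6.25, f(1) = 7.
Sum = Δx · [f(-0.125) + f(0.25) + f(0.625) + f(1)].
Sum = 8.8125.

8.8125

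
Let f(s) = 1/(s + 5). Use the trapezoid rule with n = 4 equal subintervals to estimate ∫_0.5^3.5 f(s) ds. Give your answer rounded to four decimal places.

0.4362

Δs = (3.5 − 0.5)/4 = 0.75.
f(0.5) = 2/11, f(1.25) = 0.16, f(2) = 1/7, f(2.75) = 4/31, f(3.5) = 2/17.
T_4 = (Δs/2)·[f(s_0) + 2f(s_1) + 2f(s_2) + 2f(s_3) + f(s_4)].
Sum ≈ 0.4362.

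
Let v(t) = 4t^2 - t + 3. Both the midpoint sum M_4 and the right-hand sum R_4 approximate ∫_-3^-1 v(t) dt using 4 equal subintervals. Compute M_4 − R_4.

M_4 = 44.5.
R_4 = 36.5.
M_4 − R_4 = 8.

8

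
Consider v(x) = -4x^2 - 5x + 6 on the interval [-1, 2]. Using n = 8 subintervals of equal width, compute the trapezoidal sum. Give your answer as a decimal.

-1.78125

Δx = (2 − (-1))/8 = 0.375.
v(-1) = 7, v(-0.625) = 7.5625, v(-0.25) = 7, v(0.125) = 5.3125, v(0.5) = 2.5, v(0.875) = -1.4375, v(1.25) = -6.5, v(1.625) = -12.6875, v(2) = -20.
T_8 = (Δx/2)·[v(x_0) + 2v(x_1) + ... + 2v(x_{7}) + v(x_8)].
Sum = -1.78125.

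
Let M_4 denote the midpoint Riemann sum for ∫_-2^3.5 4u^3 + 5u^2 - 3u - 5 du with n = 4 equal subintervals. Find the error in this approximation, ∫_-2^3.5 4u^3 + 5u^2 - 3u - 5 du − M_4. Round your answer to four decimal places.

Exact integral: ∫_-2^3.5 f(u) du ≈ 178.979167.
M_4 = 166.84765625.
Error ≈ 178.979167 − 166.84765625 ≈ 12.1315.

12.1315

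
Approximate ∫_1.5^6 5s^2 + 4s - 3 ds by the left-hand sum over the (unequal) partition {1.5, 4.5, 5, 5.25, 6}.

253.234375

Subinterval widths: 3, 0.5, 0.25, 0.75.
Left endpoints: 1.5, 4.5, 5, 5.25.
f(1.5) = 14.25, f(4.5) = 116.25, f(5) = 142, f(5.25) = 155.8125.
Sum = Σ Δs_i · f(s_i).
Sum = 253.234375.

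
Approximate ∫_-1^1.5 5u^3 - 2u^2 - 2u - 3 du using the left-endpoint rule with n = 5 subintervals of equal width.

Δu = (1.5 − (-1))/5 = 0.5.
Left endpoints: -1, -0.5, 0, 0.5, 1.
f(-1) = -8, f(-0.5) = -3.125, f(0) = -3, f(0.5) = -3.875, f(1) = -2.
Sum = Δu · [f(-1) + f(-0.5) + f(0) + f(0.5) + f(1)].
Sum = -10.

-10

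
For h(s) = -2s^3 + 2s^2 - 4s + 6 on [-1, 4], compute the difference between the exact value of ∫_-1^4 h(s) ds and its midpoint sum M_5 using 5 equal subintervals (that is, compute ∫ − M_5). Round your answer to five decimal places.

-2.91667

Exact integral: ∫_-1^4 h(s) ds ≈ -84.1666667.
M_5 = -81.25.
Error ≈ -84.1666667 − (-81.25) ≈ -2.91667.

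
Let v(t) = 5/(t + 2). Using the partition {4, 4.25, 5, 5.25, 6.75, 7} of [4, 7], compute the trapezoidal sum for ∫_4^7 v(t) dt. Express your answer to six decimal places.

Subinterval widths: 0.25, 0.75, 0.25, 1.5, 0.25.
v(4) = 5/6, v(4.25) = 0.8, v(5) = 5/7, v(5.25) = 20/29, v(6.75) = 4/7, v(7) = 5/9.
On each subinterval the trapezoid contributes (Δt_i/2)·[v(t_{i-1}) + v(t_i)].
Sum ≈ 2.034202.

2.034202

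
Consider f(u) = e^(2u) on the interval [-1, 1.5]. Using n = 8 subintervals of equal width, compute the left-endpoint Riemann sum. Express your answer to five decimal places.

7.18050

Δu = (1.5 − (-1))/8 = 0.3125.
Left endpoints: -1, -0.6875, -0.375, -0.0625, 0.25, 0.5625, 0.875, 1.1875.
f(-1) ≈ 0.13534, f(-0.6875) ≈ 0.25284, f(-0.375) ≈ 0.47237, f(-0.0625) ≈ 0.88250, f(0.25) ≈ 1.64872, f(0.5625) ≈ 3.08022, f(0.875) ≈ 5.75460, f(1.1875) ≈ 10.75101.
Sum = Δu · [f(-1) + f(-0.6875) + f(-0.375) + ...].
Sum ≈ 7.18050.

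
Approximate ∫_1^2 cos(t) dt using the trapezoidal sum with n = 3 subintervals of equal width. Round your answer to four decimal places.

0.0672

Δt = (2 − 1)/3 = 1/3.
f(1) ≈ 0.5403, f(4/3) ≈ 0.2352, f(5/3) ≈ -0.0957, f(2) ≈ -0.4161.
T_3 = (Δt/2)·[f(t_0) + 2f(t_1) + 2f(t_2) + f(t_3)].
Sum ≈ 0.0672.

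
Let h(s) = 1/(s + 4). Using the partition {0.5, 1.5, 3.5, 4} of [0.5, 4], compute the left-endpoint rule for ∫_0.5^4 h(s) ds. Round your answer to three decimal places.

0.653

Subinterval widths: 1, 2, 0.5.
Left endpoints: 0.5, 1.5, 3.5.
h(0.5) = 2/9, h(1.5) = 2/11, h(3.5) = 2/15.
Sum = Σ Δs_i · h(s_i).
Sum ≈ 0.653.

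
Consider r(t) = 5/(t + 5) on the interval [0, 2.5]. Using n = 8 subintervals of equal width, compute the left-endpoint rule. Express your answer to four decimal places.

Δt = (2.5 − 0)/8 = 0.3125.
Left endpoints: 0, 0.3125, 0.625, 0.9375, 1.25, 1.5625, 1.875, 2.1875.
r(0) = 1, r(0.3125) = 16/17, r(0.625) = 8/9, r(0.9375) = 16/19, r(1.25) = 0.8, r(1.5625) = 16/21, r(1.875) = 8/11, r(2.1875) = 16/23.
Sum = Δt · [r(0) + r(0.3125) + r(0.625) + ...].
Sum ≈ 2.0803.

2.0803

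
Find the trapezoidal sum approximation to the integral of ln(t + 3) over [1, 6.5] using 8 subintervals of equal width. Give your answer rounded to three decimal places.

10.336

Δt = (6.5 − 1)/8 = 0.6875.
f(1) ≈ 1.386, f(1.6875) ≈ 1.545, f(2.375) ≈ 1.682, f(3.0625) ≈ 1.802, f(3.75) ≈ 1.910, f(4.4375) ≈ 2.007, f(5.125) ≈ 2.095, f(5.8125) ≈ 2.176, f(6.5) ≈ 2.251.
T_8 = (Δt/2)·[f(t_0) + 2f(t_1) + ... + 2f(t_{7}) + f(t_8)].
Sum ≈ 10.336.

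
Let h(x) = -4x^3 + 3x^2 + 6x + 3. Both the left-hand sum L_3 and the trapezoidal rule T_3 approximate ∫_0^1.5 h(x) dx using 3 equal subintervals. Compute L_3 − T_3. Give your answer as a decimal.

L_3 = 8.625.
T_3 = 9.1875.
L_3 − T_3 = -0.5625.

-0.5625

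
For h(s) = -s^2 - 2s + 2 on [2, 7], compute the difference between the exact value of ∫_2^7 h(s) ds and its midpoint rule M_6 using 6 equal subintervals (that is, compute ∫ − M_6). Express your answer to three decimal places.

Exact integral: ∫_2^7 h(s) ds ≈ -146.66667.
M_6 ≈ -146.37731.
Error ≈ -146.66667 − (-146.37731) ≈ -0.289.

-0.289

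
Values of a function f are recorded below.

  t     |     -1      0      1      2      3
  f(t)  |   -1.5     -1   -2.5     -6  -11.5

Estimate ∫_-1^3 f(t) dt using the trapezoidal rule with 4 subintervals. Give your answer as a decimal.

-16

Δt = 1.
T_4 = (1/2)·[(-1.5) + 2·(-1) + 2·(-2.5) + 2·(-6) + (-11.5)] = -16.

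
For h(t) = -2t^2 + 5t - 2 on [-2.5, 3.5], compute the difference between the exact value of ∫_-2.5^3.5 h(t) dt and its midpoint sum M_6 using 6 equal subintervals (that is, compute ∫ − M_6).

Exact integral: ∫_-2.5^3.5 h(t) dt = -36.
M_6 = -35.
Error = -36 − (-35) = -1.

-1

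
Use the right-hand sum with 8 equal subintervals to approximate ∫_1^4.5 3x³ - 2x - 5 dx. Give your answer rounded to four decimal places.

Δx = (4.5 − 1)/8 = 0.4375.
Right endpoints: 1.4375, 1.875, 2.3125, 2.75, 3.1875, 3.625, 4.0625, 4.5.
f(1.4375) = 4245/4096, f(1.875) = 5645/512, f(2.3125) = 112535/4096, f(2.75) = 51.890625, f(3.1875) = 351361/4096, f(3.625) = 66895/512, f(4.0625) = 770115/4096, f(4.5) = 259.375.
Sum = Δx · [f(1.4375) + f(1.875) + f(2.3125) + ...].
Sum ≈ 330.4236.

330.4236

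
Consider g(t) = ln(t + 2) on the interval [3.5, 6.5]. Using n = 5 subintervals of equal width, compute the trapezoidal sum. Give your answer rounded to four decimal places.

Δt = (6.5 − 3.5)/5 = 0.6.
g(3.5) ≈ 1.7047, g(4.1) ≈ 1.8083, g(4.7) ≈ 1.9021, g(5.3) ≈ 1.9879, g(5.9) ≈ 2.0669, g(6.5) ≈ 2.1401.
T_5 = (Δt/2)·[g(t_0) + 2g(t_1) + ... + 2g(t_{4}) + g(t_5)].
Sum ≈ 5.8125.

5.8125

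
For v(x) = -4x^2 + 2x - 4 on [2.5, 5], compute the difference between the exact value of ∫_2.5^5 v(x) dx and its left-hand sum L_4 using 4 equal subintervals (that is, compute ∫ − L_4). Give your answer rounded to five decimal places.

-21.22396

Exact integral: ∫_2.5^5 v(x) dx ≈ -137.0833333.
L_4 = -115.859375.
Error ≈ -137.0833333 − (-115.859375) ≈ -21.22396.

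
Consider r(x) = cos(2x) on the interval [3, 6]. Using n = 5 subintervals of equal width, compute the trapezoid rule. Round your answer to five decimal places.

-0.11277

Δx = (6 − 3)/5 = 0.6.
r(3) ≈ 0.96017, r(3.6) ≈ 0.60835, r(4.2) ≈ -0.51929, r(4.8) ≈ -0.98469, r(5.4) ≈ -0.19433, r(6) ≈ 0.84385.
T_5 = (Δx/2)·[r(x_0) + 2r(x_1) + ... + 2r(x_{4}) + r(x_5)].
Sum ≈ -0.11277.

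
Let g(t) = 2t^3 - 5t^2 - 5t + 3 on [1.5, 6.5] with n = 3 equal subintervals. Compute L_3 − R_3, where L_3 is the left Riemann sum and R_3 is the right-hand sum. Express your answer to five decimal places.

L_3 ≈ 132.3148148.
R_3 ≈ 661.4814815.
L_3 − R_3 ≈ -529.16667.

-529.16667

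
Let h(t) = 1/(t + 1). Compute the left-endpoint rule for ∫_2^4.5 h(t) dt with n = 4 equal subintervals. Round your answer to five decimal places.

Δt = (4.5 − 2)/4 = 0.625.
Left endpoints: 2, 2.625, 3.25, 3.875.
h(2) = 1/3, h(2.625) = 8/29, h(3.25) = 4/17, h(3.875) = 8/39.
Sum = Δt · [h(2) + h(2.625) + h(3.25) + h(3.875)].
Sum ≈ 0.65601.

0.65601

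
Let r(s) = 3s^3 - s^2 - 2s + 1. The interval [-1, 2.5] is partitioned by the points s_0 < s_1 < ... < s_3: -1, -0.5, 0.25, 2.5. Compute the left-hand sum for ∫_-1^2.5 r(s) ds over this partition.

1.62109375

Subinterval widths: 0.5, 0.75, 2.25.
Left endpoints: -1, -0.5, 0.25.
r(-1) = -1, r(-0.5) = 1.375, r(0.25) = 0.484375.
Sum = Σ Δs_i · r(s_i).
Sum = 1.62109375.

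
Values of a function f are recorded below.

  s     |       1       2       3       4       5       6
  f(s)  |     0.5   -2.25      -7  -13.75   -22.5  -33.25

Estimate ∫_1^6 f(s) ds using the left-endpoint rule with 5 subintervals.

Δs = 1.
Sum = 1·[0.5 + (-2.25) + (-7) + (-13.75) + (-22.5)] = -45.

-45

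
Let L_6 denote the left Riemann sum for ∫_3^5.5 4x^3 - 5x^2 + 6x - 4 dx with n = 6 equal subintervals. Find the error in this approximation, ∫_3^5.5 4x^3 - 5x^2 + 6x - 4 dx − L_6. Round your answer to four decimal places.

93.8079

Exact integral: ∫_3^5.5 f(x) dx ≈ 655.520833.
L_6 ≈ 561.712963.
Error ≈ 655.520833 − 561.712963 ≈ 93.8079.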